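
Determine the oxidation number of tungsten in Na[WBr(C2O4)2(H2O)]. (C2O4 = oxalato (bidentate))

+4

1 sodium outside the brackets (+1 each) → the complex ion is 1−.
Ligand charges: 1×Br = -1; 2×C2O4 = -4; 1×H2O neutral; sum -5.
W + (-5) = 1− ⇒ W is +4.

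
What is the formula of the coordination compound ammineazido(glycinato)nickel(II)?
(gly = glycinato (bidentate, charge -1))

[Ni(gly)(N3)(NH3)]

Ligands: 1 ammine (NH3, neutral), 1 azido (N3, -1), 1 glycinato (gly, -1). Ligand charge sum = -2.
With Ni in oxidation state +2, the complex ion is [Ni...].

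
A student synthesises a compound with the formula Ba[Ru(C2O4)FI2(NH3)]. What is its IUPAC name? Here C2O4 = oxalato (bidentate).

barium amminefluorodiiodooxalatoruthenate(III)

The 1 barium counter-ion carries a total charge of +2, so each complex ion is 2−.
Ligand charges: 1×ammine (neutral), 1×fluoro (-1 each), 2×iodo (-1 each), 1×oxalato (-2 each); total -5. So Ru + (-5) = 2−, giving Ru = +3.
The complex ion is anionic, so ruthenium takes the -ate form ruthenate(III).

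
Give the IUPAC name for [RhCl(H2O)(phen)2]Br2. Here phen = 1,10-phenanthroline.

The 2 bromide counter-ions carry a total charge of -2, so each complex ion is 2+.
Ligand charges: 1×chloro (-1 each), 1×aqua (neutral), 2×1,10-phenanthroline (neutral); total -1. So Rh + (-1) = 2+, giving Rh = +3.
Ligands are named alphabetically: aqua before chloro before phenanthroline.

aquachlorobis(1,10-phenanthroline)rhodium(III) bromide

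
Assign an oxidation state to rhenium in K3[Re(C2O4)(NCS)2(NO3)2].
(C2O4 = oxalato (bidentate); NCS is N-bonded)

3 potassium outside the brackets (+1 each) → the complex ion is 3−.
Ligand charges: 1×C2O4 = -2; 2×NCS = -2; 2×NO3 = -2; sum -6.
Re + (-6) = 3− ⇒ Re is +3.

+3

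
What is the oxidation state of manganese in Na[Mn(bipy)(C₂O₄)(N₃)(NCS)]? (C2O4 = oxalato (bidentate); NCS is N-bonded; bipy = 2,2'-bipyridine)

1 sodium outside the brackets (+1 each) → the complex ion is 1−.
Ligand charges: 1×C2O4 = -2; 1×NCS = -1; 1×N3 = -1; 1×bipy neutral; sum -4.
Mn + (-4) = 1− ⇒ Mn is +3.

+3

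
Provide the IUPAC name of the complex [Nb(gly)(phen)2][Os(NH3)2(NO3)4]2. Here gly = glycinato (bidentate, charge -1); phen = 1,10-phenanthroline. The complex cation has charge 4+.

(glycinato)bis(1,10-phenanthroline)niobium(V) diamminetetranitratoosmate(II)

Both ions are complex: the cation is named first with the plain metal name, the anion second with the -ate form; each ion's ligands are alphabetised independently.
The complex cation is given as 4+; its ligand charges sum to -1, so Nb = +5.
With 2 anions per cation, each anion must be 4/2 = 2−.
Anion: ligand charges sum to -4; for the ion to be 2−, Os = +2.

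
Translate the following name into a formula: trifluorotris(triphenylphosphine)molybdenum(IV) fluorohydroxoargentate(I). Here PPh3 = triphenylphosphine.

[MoF3(PPh3)3][AgF(OH)]

Cation [Mo…]: ligand charges -3, Mo(IV) ⇒ ion charge 1+.
Anion [Ag…]: ligand charges -2, Ag(I) ⇒ ion charge 1−.
One 1+ cation balances one 1− anion.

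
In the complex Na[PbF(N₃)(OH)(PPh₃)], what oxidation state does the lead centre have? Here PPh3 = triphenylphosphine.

+2

1 sodium outside the brackets (+1 each) → the complex ion is 1−.
Ligand charges: 1×PPh3 neutral; 1×F = -1; 1×OH = -1; 1×N3 = -1; sum -3.
Pb + (-3) = 1− ⇒ Pb is +2.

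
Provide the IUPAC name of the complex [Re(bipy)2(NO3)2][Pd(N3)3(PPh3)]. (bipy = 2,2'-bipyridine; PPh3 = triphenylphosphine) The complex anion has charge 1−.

bis(2,2'-bipyridine)dinitratorhenium(III) triazido(triphenylphosphine)palladate(II)

The complex anion is given as 1−; its ligand charges sum to -3, so Pd = +2.
A 1:1 salt means the cation carries the equal and opposite charge, 1+.
Cation: ligand charges sum to -2; for the ion to be 1+, Re = +3.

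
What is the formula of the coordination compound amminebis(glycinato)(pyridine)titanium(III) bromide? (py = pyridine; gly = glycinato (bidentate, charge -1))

Ligands: 1 pyridine (py, neutral), 2 glycinato (gly, -1), 1 ammine (NH3, neutral). Ligand charge sum = -2.
Charge balance with bromide (-1) requires 1 complex ion per 1 bromide.

[Ti(gly)2(NH3)(py)]Br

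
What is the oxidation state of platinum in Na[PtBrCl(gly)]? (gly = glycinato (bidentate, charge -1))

1 sodium outside the brackets (+1 each) → the complex ion is 1−.
Ligand charges: 1×Cl = -1; 1×gly = -1; 1×Br = -1; sum -3.
Pt + (-3) = 1− ⇒ Pt is +2.

+2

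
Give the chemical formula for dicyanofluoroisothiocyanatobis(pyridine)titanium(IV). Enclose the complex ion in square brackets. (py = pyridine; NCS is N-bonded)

[Ti(CN)2F(NCS)(py)2]

Ligands: 1 fluoro (F, -1), 2 pyridine (py, neutral), 2 cyano (CN, -1), 1 isothiocyanato (NCS, -1). Ligand charge sum = -4.
With Ti in oxidation state +4, the complex ion is [Ti...].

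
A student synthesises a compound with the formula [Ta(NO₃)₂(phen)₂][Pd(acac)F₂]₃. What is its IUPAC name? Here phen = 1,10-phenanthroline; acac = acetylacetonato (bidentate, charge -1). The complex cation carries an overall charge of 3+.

The complex cation is given as 3+; its ligand charges sum to -2, so Ta = +5.
With 3 anions per cation, each anion must be 3/3 = 1−.
Anion: ligand charges sum to -3; for the ion to be 1−, Pd = +2.

dinitratobis(1,10-phenanthroline)tantalum(V) (acetylacetonato)difluoropalladate(II)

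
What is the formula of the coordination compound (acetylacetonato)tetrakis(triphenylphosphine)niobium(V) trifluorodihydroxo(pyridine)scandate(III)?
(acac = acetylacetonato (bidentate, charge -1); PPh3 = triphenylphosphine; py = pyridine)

[Nb(acac)(PPh3)4][ScF3(OH)2(py)]2

Cation [Nb…]: ligand charges -1, Nb(V) ⇒ ion charge 4+.
Anion [Sc…]: ligand charges -5, Sc(III) ⇒ ion charge 2−.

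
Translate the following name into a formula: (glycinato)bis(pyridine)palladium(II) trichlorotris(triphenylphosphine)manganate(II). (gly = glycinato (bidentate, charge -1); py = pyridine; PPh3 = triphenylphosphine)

[Pd(gly)(py)2][MnCl3(PPh3)3]

Cation [Pd…]: ligand charges -1, Pd(II) ⇒ ion charge 1+.
Anion [Mn…]: ligand charges -3, Mn(II) ⇒ ion charge 1−.
One 1+ cation balances one 1− anion.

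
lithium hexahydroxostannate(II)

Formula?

Ligands: 6 hydroxo (OH, -1). Ligand charge sum = -6.
Charge balance with lithium (+1) requires 1 complex ion per 4 lithium.

Li4[Sn(OH)6]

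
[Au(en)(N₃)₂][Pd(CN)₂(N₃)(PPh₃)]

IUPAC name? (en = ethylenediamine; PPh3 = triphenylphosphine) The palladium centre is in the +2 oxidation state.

diazido(ethylenediamine)gold(III) azidodicyano(triphenylphosphine)palladate(II)

Both ions are complex: the cation is named first with the plain metal name, the anion second with the -ate form; each ion's ligands are alphabetised independently.
Pd is given as +2; the anion's ligand charges sum to -3, so the complex anion is 1−.
A 1:1 salt means the cation carries the equal and opposite charge, 1+.
Cation: ligand charges sum to -2; for the ion to be 1+, Au = +3.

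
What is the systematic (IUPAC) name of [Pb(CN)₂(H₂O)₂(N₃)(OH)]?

There is no counter-ion, so the complex is neutral overall.
Ligand charges: 2×aqua (neutral), 1×azido (-1 each), 1×hydroxo (-1 each), 2×cyano (-1 each); total -4. So Pb + (-4) = 0, giving Pb = +4.
Ligands are named alphabetically: aqua before azido before cyano before hydroxo.

diaquaazidodicyanohydroxolead(IV)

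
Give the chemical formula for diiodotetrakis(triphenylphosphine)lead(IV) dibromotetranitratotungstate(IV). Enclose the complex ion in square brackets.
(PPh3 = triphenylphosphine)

Cation [Pb…]: ligand charges -2, Pb(IV) ⇒ ion charge 2+.
Anion [W…]: ligand charges -6, W(IV) ⇒ ion charge 2−.

[PbI2(PPh3)4][WBr2(NO3)4]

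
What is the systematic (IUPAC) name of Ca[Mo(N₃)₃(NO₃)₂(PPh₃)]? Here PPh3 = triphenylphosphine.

The 1 calcium counter-ion carries a total charge of +2, so each complex ion is 2−.
Ligand charges: 1×triphenylphosphine (neutral), 3×azido (-1 each), 2×nitrato (-1 each); total -5. So Mo + (-5) = 2−, giving Mo = +3.
The complex ion is anionic, so molybdenum takes the -ate form molybdate(III).

calcium triazidodinitrato(triphenylphosphine)molybdate(III)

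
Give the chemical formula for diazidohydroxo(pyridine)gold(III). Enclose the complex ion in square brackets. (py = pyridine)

Ligands: 2 azido (N3, -1), 1 hydroxo (OH, -1), 1 pyridine (py, neutral). Ligand charge sum = -3.
With Au in oxidation state +3, the complex ion is [Au...].

[Au(N3)2(OH)(py)]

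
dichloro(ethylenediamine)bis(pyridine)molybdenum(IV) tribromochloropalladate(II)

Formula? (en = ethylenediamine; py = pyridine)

Cation [Mo…]: ligand charges -2, Mo(IV) ⇒ ion charge 2+.
Anion [Pd…]: ligand charges -4, Pd(II) ⇒ ion charge 2−.
One 2+ cation balances one 2− anion.

[MoCl2(en)(py)2][PdBr3Cl]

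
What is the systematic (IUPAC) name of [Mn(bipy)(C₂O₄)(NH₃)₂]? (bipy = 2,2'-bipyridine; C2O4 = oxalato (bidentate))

diammine(2,2'-bipyridine)oxalatomanganese(II)

There is no counter-ion, so the complex is neutral overall.
Ligand charges: 1×2,2'-bipyridine (neutral), 2×ammine (neutral), 1×oxalato (-2 each); total -2. So Mn + (-2) = 0, giving Mn = +2.
Ligands are named alphabetically: ammine before bipyridine before oxalato.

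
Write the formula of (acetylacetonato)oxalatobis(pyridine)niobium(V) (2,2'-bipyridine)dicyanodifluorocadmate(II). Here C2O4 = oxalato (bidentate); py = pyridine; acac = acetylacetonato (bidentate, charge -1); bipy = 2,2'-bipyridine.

[Nb(acac)(C2O4)(py)2][Cd(bipy)(CN)2F2]

Cation [Nb…]: ligand charges -3, Nb(V) ⇒ ion charge 2+.
Anion [Cd…]: ligand charges -4, Cd(II) ⇒ ion charge 2−.
One 2+ cation balances one 2− anion.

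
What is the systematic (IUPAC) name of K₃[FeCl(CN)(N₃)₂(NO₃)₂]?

potassium diazidochlorocyanodinitratoferrate(III)

The 3 potassium counter-ions carry a total charge of +3, so each complex ion is 3−.
Ligand charges: 2×nitrato (-1 each), 1×chloro (-1 each), 1×cyano (-1 each), 2×azido (-1 each); total -6. So Fe + (-6) = 3−, giving Fe = +3.
Ligands are named alphabetically: azido before chloro before cyano before nitrato.
The complex ion is anionic, so iron takes the -ate form ferrate(III).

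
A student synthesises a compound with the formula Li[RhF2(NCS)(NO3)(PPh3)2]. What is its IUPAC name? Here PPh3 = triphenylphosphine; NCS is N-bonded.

The 1 lithium counter-ion carries a total charge of +1, so each complex ion is 1−.
Ligand charges: 2×fluoro (-1 each), 2×triphenylphosphine (neutral), 1×isothiocyanato (-1 each), 1×nitrato (-1 each); total -4. So Rh + (-4) = 1−, giving Rh = +3.
Ligands are named alphabetically: fluoro before isothiocyanato before nitrato before triphenylphosphine.
The complex ion is anionic, so rhodium takes the -ate form rhodate(III).

lithium difluoroisothiocyanatonitratobis(triphenylphosphine)rhodate(III)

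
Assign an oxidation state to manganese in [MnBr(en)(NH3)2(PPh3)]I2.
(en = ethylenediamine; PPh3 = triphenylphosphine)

2 iodide outside the brackets (-1 each) → the complex ion is 2+.
Ligand charges: 2×NH3 neutral; 1×Br = -1; 1×en neutral; 1×PPh3 neutral; sum -1.
Mn + (-1) = 2+ ⇒ Mn is +3.

+3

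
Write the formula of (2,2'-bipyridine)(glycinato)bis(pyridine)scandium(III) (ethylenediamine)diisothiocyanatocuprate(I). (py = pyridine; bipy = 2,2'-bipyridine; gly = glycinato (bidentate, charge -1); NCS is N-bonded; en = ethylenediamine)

[Sc(bipy)(gly)(py)2][Cu(en)(NCS)2]2

Cation [Sc…]: ligand charges -1, Sc(III) ⇒ ion charge 2+.
Anion [Cu…]: ligand charges -2, Cu(I) ⇒ ion charge 1−.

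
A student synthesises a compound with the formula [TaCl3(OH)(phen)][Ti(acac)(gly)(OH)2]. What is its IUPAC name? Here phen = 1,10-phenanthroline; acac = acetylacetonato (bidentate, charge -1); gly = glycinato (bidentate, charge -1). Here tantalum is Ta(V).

Ta is given as +5; the cation's ligand charges sum to -4, so the complex cation is 1+.
A 1:1 salt means the anion carries the equal and opposite charge, 1−.
Anion: ligand charges sum to -4; for the ion to be 1−, Ti = +3.

trichlorohydroxo(1,10-phenanthroline)tantalum(V) (acetylacetonato)(glycinato)dihydroxotitanate(III)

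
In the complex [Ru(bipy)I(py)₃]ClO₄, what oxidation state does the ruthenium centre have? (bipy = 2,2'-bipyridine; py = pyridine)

+2

1 perchlorate outside the brackets (-1 each) → the complex ion is 1+.
Ligand charges: 1×bipy neutral; 3×py neutral; 1×I = -1; sum -1.
Ru + (-1) = 1+ ⇒ Ru is +2.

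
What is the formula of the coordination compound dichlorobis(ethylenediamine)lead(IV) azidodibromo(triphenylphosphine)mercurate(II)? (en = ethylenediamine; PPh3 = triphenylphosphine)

Cation [Pb…]: ligand charges -2, Pb(IV) ⇒ ion charge 2+.
Anion [Hg…]: ligand charges -3, Hg(II) ⇒ ion charge 1−.
One 2+ cation requires 2 of the 1− anion.

[PbCl2(en)2][HgBr2(N3)(PPh3)]2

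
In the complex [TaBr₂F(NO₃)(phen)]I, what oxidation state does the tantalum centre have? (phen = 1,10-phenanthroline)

1 iodide outside the brackets (-1 each) → the complex ion is 1+.
Ligand charges: 1×F = -1; 2×Br = -2; 1×phen neutral; 1×NO3 = -1; sum -4.
Ta + (-4) = 1+ ⇒ Ta is +5.

+5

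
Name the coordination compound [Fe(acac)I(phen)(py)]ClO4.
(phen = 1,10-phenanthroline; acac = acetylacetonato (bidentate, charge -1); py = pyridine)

(acetylacetonato)iodo(1,10-phenanthroline)(pyridine)iron(III) perchlorate

The 1 perchlorate counter-ion carries a total charge of -1, so each complex ion is 1+.
Ligand charges: 1×1,10-phenanthroline (neutral), 1×iodo (-1 each), 1×acetylacetonato (-1 each), 1×pyridine (neutral); total -2. So Fe + (-2) = 1+, giving Fe = +3.
Ligands are named alphabetically: acetylacetonato before iodo before phenanthroline before pyridine.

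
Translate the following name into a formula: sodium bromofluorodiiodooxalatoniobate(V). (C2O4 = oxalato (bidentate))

Na[NbBr(C2O4)FI2]

Ligands: 1 oxalato (C2O4, -2), 1 bromo (Br, -1), 1 fluoro (F, -1), 2 iodo (I, -1). Ligand charge sum = -6.
With Nb in oxidation state +5, the complex ion is [Nb...]^1−.
Charge balance with sodium (+1) requires 1 complex ion per 1 sodium.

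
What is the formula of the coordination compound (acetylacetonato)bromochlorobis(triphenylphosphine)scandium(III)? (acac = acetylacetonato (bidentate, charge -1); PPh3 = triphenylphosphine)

[Sc(acac)BrCl(PPh3)2]

Ligands: 1 chloro (Cl, -1), 1 acetylacetonato (acac, -1), 2 triphenylphosphine (PPh3, neutral), 1 bromo (Br, -1). Ligand charge sum = -3.
With Sc in oxidation state +3, the complex ion is [Sc...].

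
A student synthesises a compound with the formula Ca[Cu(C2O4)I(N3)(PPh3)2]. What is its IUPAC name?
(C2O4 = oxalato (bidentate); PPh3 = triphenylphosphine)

calcium azidoiodooxalatobis(triphenylphosphine)cuprate(II)

The 1 calcium counter-ion carries a total charge of +2, so each complex ion is 2−.
Ligand charges: 1×oxalato (-2 each), 1×azido (-1 each), 2×triphenylphosphine (neutral), 1×iodo (-1 each); total -4. So Cu + (-4) = 2−, giving Cu = +2.
The complex ion is anionic, so copper takes the -ate form cuprate(II).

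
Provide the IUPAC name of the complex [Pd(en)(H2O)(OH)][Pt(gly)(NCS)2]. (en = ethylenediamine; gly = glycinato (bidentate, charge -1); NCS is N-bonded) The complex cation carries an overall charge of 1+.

Both ions are complex: the cation is named first with the plain metal name, the anion second with the -ate form; each ion's ligands are alphabetised independently.
The complex cation is given as 1+; its ligand charges sum to -1, so Pd = +2.
A 1:1 salt means the anion carries the equal and opposite charge, 1−.
Anion: ligand charges sum to -3; for the ion to be 1−, Pt = +2.

aqua(ethylenediamine)hydroxopalladium(II) (glycinato)diisothiocyanatoplatinate(II)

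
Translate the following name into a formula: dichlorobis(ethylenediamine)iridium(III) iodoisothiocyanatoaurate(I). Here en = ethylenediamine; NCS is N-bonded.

[IrCl2(en)2][AuI(NCS)]

Cation [Ir…]: ligand charges -2, Ir(III) ⇒ ion charge 1+.
Anion [Au…]: ligand charges -2, Au(I) ⇒ ion charge 1−.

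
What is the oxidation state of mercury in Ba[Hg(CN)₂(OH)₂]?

1 barium outside the brackets (+2 each) → the complex ion is 2−.
Ligand charges: 2×CN = -2; 2×OH = -2; sum -4.
Hg + (-4) = 2− ⇒ Hg is +2.

+2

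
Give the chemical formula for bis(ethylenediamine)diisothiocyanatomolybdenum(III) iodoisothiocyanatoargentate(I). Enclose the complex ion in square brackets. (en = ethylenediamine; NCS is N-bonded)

Cation [Mo…]: ligand charges -2, Mo(III) ⇒ ion charge 1+.
Anion [Ag…]: ligand charges -2, Ag(I) ⇒ ion charge 1−.
One 1+ cation balances one 1− anion.

[Mo(en)2(NCS)2][AgI(NCS)]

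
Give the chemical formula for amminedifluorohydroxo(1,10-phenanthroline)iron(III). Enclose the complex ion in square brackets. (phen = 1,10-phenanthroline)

[FeF2(NH3)(OH)(phen)]

Ligands: 2 fluoro (F, -1), 1 hydroxo (OH, -1), 1 ammine (NH3, neutral), 1 1,10-phenanthroline (phen, neutral). Ligand charge sum = -3.
With Fe in oxidation state +3, the complex ion is [Fe...].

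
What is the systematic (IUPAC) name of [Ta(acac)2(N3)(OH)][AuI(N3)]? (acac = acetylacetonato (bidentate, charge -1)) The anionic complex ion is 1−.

bis(acetylacetonato)azidohydroxotantalum(V) azidoiodoaurate(I)

Both ions are complex: the cation is named first with the plain metal name, the anion second with the -ate form; each ion's ligands are alphabetised independently.
The complex anion is given as 1−; its ligand charges sum to -2, so Au = +1.
A 1:1 salt means the cation carries the equal and opposite charge, 1+.
Cation: ligand charges sum to -4; for the ion to be 1+, Ta = +5.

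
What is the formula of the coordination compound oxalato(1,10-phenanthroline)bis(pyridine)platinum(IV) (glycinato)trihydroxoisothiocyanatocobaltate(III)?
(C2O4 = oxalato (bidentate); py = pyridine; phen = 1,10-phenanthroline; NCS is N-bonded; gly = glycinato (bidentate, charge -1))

Cation [Pt…]: ligand charges -2, Pt(IV) ⇒ ion charge 2+.
Anion [Co…]: ligand charges -5, Co(III) ⇒ ion charge 2−.
One 2+ cation balances one 2− anion.

[Pt(C2O4)(phen)(py)2][Co(gly)(NCS)(OH)3]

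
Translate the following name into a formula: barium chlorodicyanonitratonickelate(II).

Ba[NiCl(CN)2(NO3)]

Ligands: 1 chloro (Cl, -1), 1 nitrato (NO3, -1), 2 cyano (CN, -1). Ligand charge sum = -4.
With Ni in oxidation state +2, the complex ion is [Ni...]^2−.
Charge balance with barium (+2) requires 1 complex ion per 1 barium.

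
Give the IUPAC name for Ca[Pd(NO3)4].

The 1 calcium counter-ion carries a total charge of +2, so each complex ion is 2−.
Ligand charges: 4×nitrato (-1 each); total -4. So Pd + (-4) = 2−, giving Pd = +2.
The complex ion is anionic, so palladium takes the -ate form palladate(II).

calcium tetranitratopalladate(II)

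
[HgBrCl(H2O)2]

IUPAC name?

diaquabromochloromercury(II)

There is no counter-ion, so the complex is neutral overall.
Ligand charges: 2×aqua (neutral), 1×chloro (-1 each), 1×bromo (-1 each); total -2. So Hg + (-2) = 0, giving Hg = +2.
Ligands are named alphabetically: aqua before bromo before chloro.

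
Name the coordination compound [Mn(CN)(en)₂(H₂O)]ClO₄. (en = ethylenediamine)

aquacyanobis(ethylenediamine)manganese(II) perchlorate

The 1 perchlorate counter-ion carries a total charge of -1, so each complex ion is 1+.
Ligand charges: 2×ethylenediamine (neutral), 1×aqua (neutral), 1×cyano (-1 each); total -1. So Mn + (-1) = 1+, giving Mn = +2.
Ligands are named alphabetically: aqua before cyano before ethylenediamine.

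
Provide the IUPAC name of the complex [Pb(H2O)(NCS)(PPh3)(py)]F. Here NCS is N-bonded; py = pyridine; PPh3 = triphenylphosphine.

The 1 fluoride counter-ion carries a total charge of -1, so each complex ion is 1+.
Ligand charges: 1×aqua (neutral), 1×isothiocyanato (-1 each), 1×pyridine (neutral), 1×triphenylphosphine (neutral); total -1. So Pb + (-1) = 1+, giving Pb = +2.
Ligands are named alphabetically: aqua before isothiocyanato before pyridine before triphenylphosphine.

aquaisothiocyanato(pyridine)(triphenylphosphine)lead(II) fluoride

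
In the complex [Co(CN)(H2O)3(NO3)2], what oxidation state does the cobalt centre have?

+3

No counter-ion: the bracketed complex is neutral.
Ligand charges: 2×NO3 = -2; 3×H2O neutral; 1×CN = -1; sum -3.
Co + (-3) = 0 ⇒ Co is +3.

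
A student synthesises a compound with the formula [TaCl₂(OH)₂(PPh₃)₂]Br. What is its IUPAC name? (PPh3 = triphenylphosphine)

dichlorodihydroxobis(triphenylphosphine)tantalum(V) bromide

The 1 bromide counter-ion carries a total charge of -1, so each complex ion is 1+.
Ligand charges: 2×chloro (-1 each), 2×hydroxo (-1 each), 2×triphenylphosphine (neutral); total -4. So Ta + (-4) = 1+, giving Ta = +5.
Ligands are named alphabetically: chloro before hydroxo before triphenylphosphine.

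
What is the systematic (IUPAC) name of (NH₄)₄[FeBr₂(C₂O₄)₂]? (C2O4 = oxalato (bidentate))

The 4 ammonium counter-ions carry a total charge of +4, so each complex ion is 4−.
Ligand charges: 2×oxalato (-2 each), 2×bromo (-1 each); total -6. So Fe + (-6) = 4−, giving Fe = +2.
Ligands are named alphabetically: bromo before oxalato.
The complex ion is anionic, so iron takes the -ate form ferrate(II).

ammonium dibromodioxalatoferrate(II)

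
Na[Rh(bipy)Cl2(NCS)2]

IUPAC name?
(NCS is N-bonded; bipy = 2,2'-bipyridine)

sodium (2,2'-bipyridine)dichlorodiisothiocyanatorhodate(III)

The 1 sodium counter-ion carries a total charge of +1, so each complex ion is 1−.
Ligand charges: 2×isothiocyanato (-1 each), 2×chloro (-1 each), 1×2,2'-bipyridine (neutral); total -4. So Rh + (-4) = 1−, giving Rh = +3.
Ligands are named alphabetically: bipyridine before chloro before isothiocyanato.
The complex ion is anionic, so rhodium takes the -ate form rhodate(III).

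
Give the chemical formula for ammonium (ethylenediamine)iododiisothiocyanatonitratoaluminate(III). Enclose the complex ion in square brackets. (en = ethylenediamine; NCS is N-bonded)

NH4[Al(en)I(NCS)2(NO3)]

Ligands: 1 ethylenediamine (en, neutral), 1 nitrato (NO3, -1), 1 iodo (I, -1), 2 isothiocyanato (NCS, -1). Ligand charge sum = -4.
With Al in oxidation state +3, the complex ion is [Al...]^1−.
Charge balance with ammonium (+1) requires 1 complex ion per 1 ammonium.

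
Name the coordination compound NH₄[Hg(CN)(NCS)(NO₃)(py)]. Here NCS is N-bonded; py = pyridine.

The 1 ammonium counter-ion carries a total charge of +1, so each complex ion is 1−.
Ligand charges: 1×isothiocyanato (-1 each), 1×nitrato (-1 each), 1×pyridine (neutral), 1×cyano (-1 each); total -3. So Hg + (-3) = 1−, giving Hg = +2.
Ligands are named alphabetically: cyano before isothiocyanato before nitrato before pyridine.
The complex ion is anionic, so mercury takes the -ate form mercurate(II).

ammonium cyanoisothiocyanatonitrato(pyridine)mercurate(II)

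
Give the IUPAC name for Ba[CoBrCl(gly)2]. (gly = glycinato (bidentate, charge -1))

The 1 barium counter-ion carries a total charge of +2, so each complex ion is 2−.
Ligand charges: 1×bromo (-1 each), 2×glycinato (-1 each), 1×chloro (-1 each); total -4. So Co + (-4) = 2−, giving Co = +2.
Ligands are named alphabetically: bromo before chloro before glycinato.
The complex ion is anionic, so cobalt takes the -ate form cobaltate(II).

barium bromochlorobis(glycinato)cobaltate(II)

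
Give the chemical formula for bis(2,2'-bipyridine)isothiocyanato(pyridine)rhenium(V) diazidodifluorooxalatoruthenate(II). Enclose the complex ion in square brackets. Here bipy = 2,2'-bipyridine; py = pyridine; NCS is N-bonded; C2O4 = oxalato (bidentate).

Cation [Re…]: ligand charges -1, Re(V) ⇒ ion charge 4+.
Anion [Ru…]: ligand charges -6, Ru(II) ⇒ ion charge 4−.
One 4+ cation balances one 4− anion.

[Re(bipy)2(NCS)(py)][Ru(C2O4)F2(N3)2]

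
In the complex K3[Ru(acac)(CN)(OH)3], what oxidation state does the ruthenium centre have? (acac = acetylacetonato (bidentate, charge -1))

3 potassium outside the brackets (+1 each) → the complex ion is 3−.
Ligand charges: 1×CN = -1; 3×OH = -3; 1×acac = -1; sum -5.
Ru + (-5) = 3− ⇒ Ru is +2.

+2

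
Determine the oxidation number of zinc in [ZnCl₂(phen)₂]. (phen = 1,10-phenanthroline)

+2

No counter-ion: the bracketed complex is neutral.
Ligand charges: 2×Cl = -2; 2×phen neutral; sum -2.
Zn + (-2) = 0 ⇒ Zn is +2.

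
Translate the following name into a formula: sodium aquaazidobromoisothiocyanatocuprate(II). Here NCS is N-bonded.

Ligands: 1 bromo (Br, -1), 1 isothiocyanato (NCS, -1), 1 aqua (H2O, neutral), 1 azido (N3, -1). Ligand charge sum = -3.
With Cu in oxidation state +2, the complex ion is [Cu...]^1−.
Charge balance with sodium (+1) requires 1 complex ion per 1 sodium.

Na[CuBr(H2O)(N3)(NCS)]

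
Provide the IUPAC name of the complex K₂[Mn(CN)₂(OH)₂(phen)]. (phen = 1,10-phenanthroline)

potassium dicyanodihydroxo(1,10-phenanthroline)manganate(II)

The 2 potassium counter-ions carry a total charge of +2, so each complex ion is 2−.
Ligand charges: 2×cyano (-1 each), 1×1,10-phenanthroline (neutral), 2×hydroxo (-1 each); total -4. So Mn + (-4) = 2−, giving Mn = +2.
Ligands are named alphabetically: cyano before hydroxo before phenanthroline.
The complex ion is anionic, so manganese takes the -ate form manganate(II).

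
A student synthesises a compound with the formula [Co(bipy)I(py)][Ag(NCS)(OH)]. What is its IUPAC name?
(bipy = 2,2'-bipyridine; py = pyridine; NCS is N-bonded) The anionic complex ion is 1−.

Both ions are complex: the cation is named first with the plain metal name, the anion second with the -ate form; each ion's ligands are alphabetised independently.
The complex anion is given as 1−; its ligand charges sum to -2, so Ag = +1.
A 1:1 salt means the cation carries the equal and opposite charge, 1+.
Cation: ligand charges sum to -1; for the ion to be 1+, Co = +2.

(2,2'-bipyridine)iodo(pyridine)cobalt(II) hydroxoisothiocyanatoargentate(I)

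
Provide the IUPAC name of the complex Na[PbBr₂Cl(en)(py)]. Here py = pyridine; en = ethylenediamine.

The 1 sodium counter-ion carries a total charge of +1, so each complex ion is 1−.
Ligand charges: 1×pyridine (neutral), 2×bromo (-1 each), 1×chloro (-1 each), 1×ethylenediamine (neutral); total -3. So Pb + (-3) = 1−, giving Pb = +2.
Ligands are named alphabetically: bromo before chloro before ethylenediamine before pyridine.
The complex ion is anionic, so lead takes the -ate form plumbate(II).

sodium dibromochloro(ethylenediamine)(pyridine)plumbate(II)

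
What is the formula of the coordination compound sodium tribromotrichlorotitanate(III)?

Ligands: 3 bromo (Br, -1), 3 chloro (Cl, -1). Ligand charge sum = -6.
With Ti in oxidation state +3, the complex ion is [Ti...]^3−.
Charge balance with sodium (+1) requires 1 complex ion per 3 sodium.

Na3[TiBr3Cl3]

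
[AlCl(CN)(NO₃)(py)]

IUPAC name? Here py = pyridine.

chlorocyanonitrato(pyridine)aluminium(III)

There is no counter-ion, so the complex is neutral overall.
Ligand charges: 1×chloro (-1 each), 1×cyano (-1 each), 1×nitrato (-1 each), 1×pyridine (neutral); total -3. So Al + (-3) = 0, giving Al = +3.
Ligands are named alphabetically: chloro before cyano before nitrato before pyridine.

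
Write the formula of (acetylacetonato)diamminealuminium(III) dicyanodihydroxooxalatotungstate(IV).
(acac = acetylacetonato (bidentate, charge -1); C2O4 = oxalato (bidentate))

Cation [Al…]: ligand charges -1, Al(III) ⇒ ion charge 2+.
Anion [W…]: ligand charges -6, W(IV) ⇒ ion charge 2−.
One 2+ cation balances one 2− anion.

[Al(acac)(NH3)2][W(C2O4)(CN)2(OH)2]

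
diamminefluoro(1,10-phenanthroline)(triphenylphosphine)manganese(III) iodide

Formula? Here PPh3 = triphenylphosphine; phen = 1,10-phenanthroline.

Ligands: 1 fluoro (F, -1), 2 ammine (NH3, neutral), 1 triphenylphosphine (PPh3, neutral), 1 1,10-phenanthroline (phen, neutral). Ligand charge sum = -1.
With Mn in oxidation state +3, the complex ion is [Mn...]^2+.
Charge balance with iodide (-1) requires 1 complex ion per 2 iodide.

[MnF(NH3)2(phen)(PPh3)]I2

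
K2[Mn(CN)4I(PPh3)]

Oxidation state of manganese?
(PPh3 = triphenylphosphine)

2 potassium outside the brackets (+1 each) → the complex ion is 2−.
Ligand charges: 1×I = -1; 1×PPh3 neutral; 4×CN = -4; sum -5.
Mn + (-5) = 2− ⇒ Mn is +3.

+3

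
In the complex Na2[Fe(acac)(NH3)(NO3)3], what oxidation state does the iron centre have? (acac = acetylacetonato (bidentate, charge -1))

+2

2 sodium outside the brackets (+1 each) → the complex ion is 2−.
Ligand charges: 1×acac = -1; 1×NH3 neutral; 3×NO3 = -3; sum -4.
Fe + (-4) = 2− ⇒ Fe is +2.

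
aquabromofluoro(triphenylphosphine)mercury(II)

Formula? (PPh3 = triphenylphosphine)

[HgBrF(H2O)(PPh3)]

Ligands: 1 bromo (Br, -1), 1 fluoro (F, -1), 1 triphenylphosphine (PPh3, neutral), 1 aqua (H2O, neutral). Ligand charge sum = -2.
With Hg in oxidation state +2, the complex ion is [Hg...].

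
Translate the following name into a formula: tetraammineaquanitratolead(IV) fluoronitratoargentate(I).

[Pb(H2O)(NH3)4(NO3)][AgF(NO3)]3

Cation [Pb…]: ligand charges -1, Pb(IV) ⇒ ion charge 3+.
Anion [Ag…]: ligand charges -2, Ag(I) ⇒ ion charge 1−.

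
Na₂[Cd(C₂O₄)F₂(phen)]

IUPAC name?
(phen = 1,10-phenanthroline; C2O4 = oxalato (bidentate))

The 2 sodium counter-ions carry a total charge of +2, so each complex ion is 2−.
Ligand charges: 2×fluoro (-1 each), 1×1,10-phenanthroline (neutral), 1×oxalato (-2 each); total -4. So Cd + (-4) = 2−, giving Cd = +2.
Ligands are named alphabetically: fluoro before oxalato before phenanthroline.
The complex ion is anionic, so cadmium takes the -ate form cadmate(II).

sodium difluorooxalato(1,10-phenanthroline)cadmate(II)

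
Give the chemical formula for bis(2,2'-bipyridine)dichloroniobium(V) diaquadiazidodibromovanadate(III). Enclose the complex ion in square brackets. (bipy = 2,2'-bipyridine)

[Nb(bipy)2Cl2][VBr2(H2O)2(N3)2]3

Cation [Nb…]: ligand charges -2, Nb(V) ⇒ ion charge 3+.
Anion [V…]: ligand charges -4, V(III) ⇒ ion charge 1−.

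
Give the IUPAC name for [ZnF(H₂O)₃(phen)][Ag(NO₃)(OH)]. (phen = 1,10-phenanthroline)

triaquafluoro(1,10-phenanthroline)zinc(II) hydroxonitratoargentate(I)

Both ions are complex: the cation is named first with the plain metal name, the anion second with the -ate form; each ion's ligands are alphabetised independently.
Zinc is always +2 in its complexes; the cation's ligand charges sum to -1, so the complex cation is 1+.
A 1:1 salt means the anion carries the equal and opposite charge, 1−.
Anion: ligand charges sum to -2; for the ion to be 1−, Ag = +1.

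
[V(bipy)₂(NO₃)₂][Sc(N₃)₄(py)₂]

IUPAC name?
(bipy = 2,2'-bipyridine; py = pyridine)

Scandium is always +3 in its complexes; the anion's ligand charges sum to -4, so the complex anion is 1−.
A 1:1 salt means the cation carries the equal and opposite charge, 1+.
Cation: ligand charges sum to -2; for the ion to be 1+, V = +3.

bis(2,2'-bipyridine)dinitratovanadium(III) tetraazidobis(pyridine)scandate(III)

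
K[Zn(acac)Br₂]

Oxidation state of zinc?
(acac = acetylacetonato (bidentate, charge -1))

1 potassium outside the brackets (+1 each) → the complex ion is 1−.
Ligand charges: 2×Br = -2; 1×acac = -1; sum -3.
Zn + (-3) = 1− ⇒ Zn is +2.

+2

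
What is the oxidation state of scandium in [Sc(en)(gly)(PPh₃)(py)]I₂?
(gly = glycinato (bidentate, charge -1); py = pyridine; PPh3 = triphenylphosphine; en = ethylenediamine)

+3

2 iodide outside the brackets (-1 each) → the complex ion is 2+.
Ligand charges: 1×gly = -1; 1×py neutral; 1×PPh3 neutral; 1×en neutral; sum -1.
Sc + (-1) = 2+ ⇒ Sc is +3.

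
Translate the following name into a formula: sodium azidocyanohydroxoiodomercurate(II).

Ligands: 1 iodo (I, -1), 1 cyano (CN, -1), 1 hydroxo (OH, -1), 1 azido (N3, -1). Ligand charge sum = -4.
With Hg in oxidation state +2, the complex ion is [Hg...]^2−.
Charge balance with sodium (+1) requires 1 complex ion per 2 sodium.

Na2[Hg(CN)I(N3)(OH)]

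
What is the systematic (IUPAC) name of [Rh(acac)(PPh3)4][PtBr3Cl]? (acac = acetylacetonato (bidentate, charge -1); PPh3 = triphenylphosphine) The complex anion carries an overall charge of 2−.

(acetylacetonato)tetrakis(triphenylphosphine)rhodium(III) tribromochloroplatinate(II)

The complex anion is given as 2−; its ligand charges sum to -4, so Pt = +2.
A 1:1 salt means the cation carries the equal and opposite charge, 2+.
Cation: ligand charges sum to -1; for the ion to be 2+, Rh = +3.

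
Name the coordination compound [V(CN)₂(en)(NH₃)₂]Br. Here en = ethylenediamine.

The 1 bromide counter-ion carries a total charge of -1, so each complex ion is 1+.
Ligand charges: 1×ethylenediamine (neutral), 2×ammine (neutral), 2×cyano (-1 each); total -2. So V + (-2) = 1+, giving V = +3.
Ligands are named alphabetically: ammine before cyano before ethylenediamine.

diamminedicyano(ethylenediamine)vanadium(III) bromide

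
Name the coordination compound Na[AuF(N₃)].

The 1 sodium counter-ion carries a total charge of +1, so each complex ion is 1−.
Ligand charges: 1×fluoro (-1 each), 1×azido (-1 each); total -2. So Au + (-2) = 1−, giving Au = +1.
Ligands are named alphabetically: azido before fluoro.
The complex ion is anionic, so gold takes the -ate form aurate(I).

sodium azidofluoroaurate(I)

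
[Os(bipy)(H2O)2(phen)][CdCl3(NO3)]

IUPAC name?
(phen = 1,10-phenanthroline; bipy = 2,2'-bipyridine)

diaqua(2,2'-bipyridine)(1,10-phenanthroline)osmium(II) trichloronitratocadmate(II)

Both ions are complex: the cation is named first with the plain metal name, the anion second with the -ate form; each ion's ligands are alphabetised independently.
Cadmium is always +2 in its complexes; the anion's ligand charges sum to -4, so the complex anion is 2−.
A 1:1 salt means the cation carries the equal and opposite charge, 2+.
Cation: ligand charges sum to 0; for the ion to be 2+, Os = +2.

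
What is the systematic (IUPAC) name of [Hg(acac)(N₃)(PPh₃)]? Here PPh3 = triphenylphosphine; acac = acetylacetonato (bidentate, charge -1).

(acetylacetonato)azido(triphenylphosphine)mercury(II)

There is no counter-ion, so the complex is neutral overall.
Ligand charges: 1×triphenylphosphine (neutral), 1×azido (-1 each), 1×acetylacetonato (-1 each); total -2. So Hg + (-2) = 0, giving Hg = +2.
Ligands are named alphabetically: acetylacetonato before azido before triphenylphosphine.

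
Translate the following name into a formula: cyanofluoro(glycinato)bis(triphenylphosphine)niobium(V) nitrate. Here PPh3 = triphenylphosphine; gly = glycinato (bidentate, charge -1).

Ligands: 2 triphenylphosphine (PPh3, neutral), 1 glycinato (gly, -1), 1 cyano (CN, -1), 1 fluoro (F, -1). Ligand charge sum = -3.
With Nb in oxidation state +5, the complex ion is [Nb...]^2+.
Charge balance with nitrate (-1) requires 1 complex ion per 2 nitrate.

[Nb(CN)F(gly)(PPh3)2](NO3)2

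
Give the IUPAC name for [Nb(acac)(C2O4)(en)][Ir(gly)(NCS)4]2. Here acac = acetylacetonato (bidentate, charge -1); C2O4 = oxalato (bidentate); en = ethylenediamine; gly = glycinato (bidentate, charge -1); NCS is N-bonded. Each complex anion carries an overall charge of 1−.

(acetylacetonato)(ethylenediamine)oxalatoniobium(V) (glycinato)tetraisothiocyanatoiridate(IV)

The complex anion is given as 1−; its ligand charges sum to -5, so Ir = +4.
With 2 anions per cation, the cation must be 2×1 = 2+.
Cation: ligand charges sum to -3; for the ion to be 2+, Nb = +5.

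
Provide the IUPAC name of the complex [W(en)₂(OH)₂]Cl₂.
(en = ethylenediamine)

bis(ethylenediamine)dihydroxotungsten(IV) chloride

The 2 chloride counter-ions carry a total charge of -2, so each complex ion is 2+.
Ligand charges: 2×hydroxo (-1 each), 2×ethylenediamine (neutral); total -2. So W + (-2) = 2+, giving W = +4.
Ligands are named alphabetically: ethylenediamine before hydroxo.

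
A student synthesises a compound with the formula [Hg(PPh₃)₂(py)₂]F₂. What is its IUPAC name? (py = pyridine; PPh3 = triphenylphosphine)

bis(pyridine)bis(triphenylphosphine)mercury(II) fluoride

The 2 fluoride counter-ions carry a total charge of -2, so each complex ion is 2+.
Ligand charges: 2×pyridine (neutral), 2×triphenylphosphine (neutral); total 0. So Hg + (0) = 2+, giving Hg = +2.
Ligands are named alphabetically: pyridine before triphenylphosphine.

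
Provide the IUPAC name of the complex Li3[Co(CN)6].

lithium hexacyanocobaltate(III)

The 3 lithium counter-ions carry a total charge of +3, so each complex ion is 3−.
Ligand charges: 6×cyano (-1 each); total -6. So Co + (-6) = 3−, giving Co = +3.
The complex ion is anionic, so cobalt takes the -ate form cobaltate(III).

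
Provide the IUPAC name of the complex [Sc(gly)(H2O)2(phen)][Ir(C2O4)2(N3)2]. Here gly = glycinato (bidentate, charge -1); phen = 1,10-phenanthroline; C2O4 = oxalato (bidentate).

diaqua(glycinato)(1,10-phenanthroline)scandium(III) diazidodioxalatoiridate(IV)

Scandium is always +3 in its complexes; the cation's ligand charges sum to -1, so the complex cation is 2+.
A 1:1 salt means the anion carries the equal and opposite charge, 2−.
Anion: ligand charges sum to -6; for the ion to be 2−, Ir = +4.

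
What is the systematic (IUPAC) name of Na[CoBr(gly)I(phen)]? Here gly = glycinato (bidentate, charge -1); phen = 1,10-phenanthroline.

The 1 sodium counter-ion carries a total charge of +1, so each complex ion is 1−.
Ligand charges: 1×bromo (-1 each), 1×glycinato (-1 each), 1×iodo (-1 each), 1×1,10-phenanthroline (neutral); total -3. So Co + (-3) = 1−, giving Co = +2.
Ligands are named alphabetically: bromo before glycinato before iodo before phenanthroline.
The complex ion is anionic, so cobalt takes the -ate form cobaltate(II).

sodium bromo(glycinato)iodo(1,10-phenanthroline)cobaltate(II)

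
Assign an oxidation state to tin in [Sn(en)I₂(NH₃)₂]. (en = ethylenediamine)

No counter-ion: the bracketed complex is neutral.
Ligand charges: 2×I = -2; 2×NH3 neutral; 1×en neutral; sum -2.
Sn + (-2) = 0 ⇒ Sn is +2.

+2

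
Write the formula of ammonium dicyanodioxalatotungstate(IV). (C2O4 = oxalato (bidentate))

(NH4)2[W(C2O4)2(CN)2]

Ligands: 2 cyano (CN, -1), 2 oxalato (C2O4, -2). Ligand charge sum = -6.
Charge balance with ammonium (+1) requires 1 complex ion per 2 ammonium.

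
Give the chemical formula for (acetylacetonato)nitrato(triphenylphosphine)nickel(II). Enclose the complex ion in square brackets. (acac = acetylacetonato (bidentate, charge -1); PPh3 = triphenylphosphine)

[Ni(acac)(NO3)(PPh3)]

Ligands: 1 nitrato (NO3, -1), 1 acetylacetonato (acac, -1), 1 triphenylphosphine (PPh3, neutral). Ligand charge sum = -2.
With Ni in oxidation state +2, the complex ion is [Ni...].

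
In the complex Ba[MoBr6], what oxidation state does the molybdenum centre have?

+4

1 barium outside the brackets (+2 each) → the complex ion is 2−.
Ligand charges: 6×Br = -6; sum -6.
Mo + (-6) = 2− ⇒ Mo is +4.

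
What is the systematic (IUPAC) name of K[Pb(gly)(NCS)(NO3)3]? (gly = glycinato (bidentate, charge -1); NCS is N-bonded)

potassium (glycinato)isothiocyanatotrinitratoplumbate(IV)

The 1 potassium counter-ion carries a total charge of +1, so each complex ion is 1−.
Ligand charges: 1×glycinato (-1 each), 3×nitrato (-1 each), 1×isothiocyanato (-1 each); total -5. So Pb + (-5) = 1−, giving Pb = +4.
Ligands are named alphabetically: glycinato before isothiocyanato before nitrato.
The complex ion is anionic, so lead takes the -ate form plumbate(IV).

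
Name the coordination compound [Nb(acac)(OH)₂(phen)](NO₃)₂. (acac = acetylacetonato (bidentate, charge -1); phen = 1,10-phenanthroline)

The 2 nitrate counter-ions carry a total charge of -2, so each complex ion is 2+.
Ligand charges: 1×acetylacetonato (-1 each), 1×1,10-phenanthroline (neutral), 2×hydroxo (-1 each); total -3. So Nb + (-3) = 2+, giving Nb = +5.
Ligands are named alphabetically: acetylacetonato before hydroxo before phenanthroline.

(acetylacetonato)dihydroxo(1,10-phenanthroline)niobium(V) nitrate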